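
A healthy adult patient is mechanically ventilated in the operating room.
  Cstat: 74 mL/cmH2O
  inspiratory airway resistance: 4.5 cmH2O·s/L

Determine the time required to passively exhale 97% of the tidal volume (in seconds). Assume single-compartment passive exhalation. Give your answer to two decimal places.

τ = R × C = 4.5 × 74 mL/cmH2O = 4.5 × 0.074 L/cmH2O = 0.333 s.
Exhaled fraction f = 1 − e^(−t/τ) → t = −τ·ln(1 − f) = −0.333·ln(0.03) = 1.168 s.

1.17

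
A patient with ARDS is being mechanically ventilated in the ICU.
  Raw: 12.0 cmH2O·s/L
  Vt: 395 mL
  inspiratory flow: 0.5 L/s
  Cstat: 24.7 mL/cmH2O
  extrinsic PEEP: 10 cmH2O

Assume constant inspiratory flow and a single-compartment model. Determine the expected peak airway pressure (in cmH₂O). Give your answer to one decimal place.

Equation of motion (constant flow): PIP = Vt/C + R·V̇ + PEEP.
PIP = 395/24.7 + 12.0×0.5 + 10 = 15.992 + 6.0 + 10 = 31.992 cmH2O.

32.0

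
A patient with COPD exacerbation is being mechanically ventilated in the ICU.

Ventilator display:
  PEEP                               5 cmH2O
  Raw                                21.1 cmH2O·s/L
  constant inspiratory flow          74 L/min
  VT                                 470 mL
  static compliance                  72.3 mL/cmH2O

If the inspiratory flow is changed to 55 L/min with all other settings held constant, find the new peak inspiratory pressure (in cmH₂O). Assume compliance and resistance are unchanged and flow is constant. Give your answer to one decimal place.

Flow: 74 L/min ÷ 60 = 1.2333 L/s.
New flow: 55 L/min ÷ 60 = 0.9167 L/s.
PIP = Vt/C + R·V̇ + PEEP (constant-flow equation of motion).
Only the resistive term changes: ΔPIP = R × ΔV̇ = 21.1 × (0.9167 − 1.2333) = 21.1 × -0.3166 = -6.68 cmH2O.
Original PIP = 470/72.3 + 21.1×1.2333 + 5 = 37.523 cmH2O; new PIP = 37.523 + (-6.68) = 30.843 cmH2O.

30.8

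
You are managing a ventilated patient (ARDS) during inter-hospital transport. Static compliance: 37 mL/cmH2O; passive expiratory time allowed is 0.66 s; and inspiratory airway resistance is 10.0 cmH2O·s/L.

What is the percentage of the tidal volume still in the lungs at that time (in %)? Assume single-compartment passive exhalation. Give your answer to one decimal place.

16.8

τ = R × C = 10.0 × 37 mL/cmH2O = 10.0 × 0.037 L/cmH2O = 0.37 s.
Passive exhalation: V(t)/V₀ = e^(−t/τ) = e^(−0.66/0.37) = 0.168.
Fraction remaining = 0.168 → 16.8%.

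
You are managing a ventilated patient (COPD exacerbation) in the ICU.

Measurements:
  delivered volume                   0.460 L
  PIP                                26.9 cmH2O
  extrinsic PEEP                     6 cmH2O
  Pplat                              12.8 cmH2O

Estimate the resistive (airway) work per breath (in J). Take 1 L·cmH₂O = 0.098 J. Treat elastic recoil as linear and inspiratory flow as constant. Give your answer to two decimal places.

0.64

With constant inspiratory flow the resistive pressure is constant at PIP − Pplat = 26.9 − 12.8 = 14.1 cmH2O, so resistive work = 14.1 × 0.460 = 6.486 L·cmH2O.
× 0.098 J/(L·cmH2O) → 0.6356 J.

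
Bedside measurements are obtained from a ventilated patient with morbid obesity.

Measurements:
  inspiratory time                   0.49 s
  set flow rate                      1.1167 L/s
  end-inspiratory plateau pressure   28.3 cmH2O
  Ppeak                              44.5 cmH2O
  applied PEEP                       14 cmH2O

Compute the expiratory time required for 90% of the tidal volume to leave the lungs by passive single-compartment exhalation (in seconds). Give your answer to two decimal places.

1.28

Vt = flow × Ti = 1.1167 L/s × 0.49 s × 1000 mL/L = 547.18 mL.
R = (PIP − Pplat)/V̇ = (44.5 − 28.3) / 1.1167 = 16.2/1.1167 = 14.507 cmH2O·s/L.
C = Vt/(Pplat − PEEP) = 547.18 / (28.3 − 14) = 547.18/14.3 = 38.264 mL/cmH2O.
τ = R × C = 14.507 × 0.03826 L/cmH2O = 0.555 s.
t = −τ·ln(1 − 0.90) = −0.555·ln(0.1) = 1.278 s.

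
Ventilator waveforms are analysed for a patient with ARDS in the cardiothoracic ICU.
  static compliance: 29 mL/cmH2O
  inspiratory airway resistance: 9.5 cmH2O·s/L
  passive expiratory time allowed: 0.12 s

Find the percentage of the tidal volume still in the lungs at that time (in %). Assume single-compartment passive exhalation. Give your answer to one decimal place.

τ = R × C = 9.5 × 29 mL/cmH2O = 9.5 × 0.029 L/cmH2O = 0.2755 s.
Passive exhalation: V(t)/V₀ = e^(−t/τ) = e^(−0.12/0.2755) = 0.6469.
Fraction remaining = 0.6469 → 64.69%.

64.7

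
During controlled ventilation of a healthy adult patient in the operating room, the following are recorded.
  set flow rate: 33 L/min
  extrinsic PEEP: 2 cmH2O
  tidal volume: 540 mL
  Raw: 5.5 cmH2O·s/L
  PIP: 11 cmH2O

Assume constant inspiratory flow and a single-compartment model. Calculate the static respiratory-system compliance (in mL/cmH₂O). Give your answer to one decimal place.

90.4

Flow: 33 L/min ÷ 60 = 0.55 L/s.
Equation of motion (constant flow): PIP = Vt/C + R·V̇ + PEEP.
Vt/C = PIP − R·V̇ − PEEP = 11 − 5.5×0.55 − 2 = 11 − 3.025 − 2 = 5.975 cmH2O.
C = Vt / 5.975 = 540 / 5.975 = 90.377 mL/cmH2O.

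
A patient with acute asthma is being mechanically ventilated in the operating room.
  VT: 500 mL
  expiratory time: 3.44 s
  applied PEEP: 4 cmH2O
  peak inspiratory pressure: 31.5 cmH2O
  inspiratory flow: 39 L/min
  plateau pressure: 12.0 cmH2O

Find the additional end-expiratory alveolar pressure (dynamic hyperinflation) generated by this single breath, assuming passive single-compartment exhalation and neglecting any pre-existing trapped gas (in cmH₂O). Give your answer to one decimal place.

1.3

Flow: 39 L/min ÷ 60 = 0.65 L/s.
R = (PIP − Pplat)/V̇ = (31.5 − 12.0) / 0.65 = 19.5/0.65 = 30.0 cmH2O·s/L.
C = Vt/(Pplat − PEEP) = 500.0 / (12.0 − 4) = 500.0/8.0 = 62.5 mL/cmH2O.
τ = R × C = 30.0 × 0.0625 L/cmH2O = 1.875 s.
Fraction remaining = e^(−Te/τ) = e^(−3.44/1.875) = 0.1597; trapped volume = 500.0 × 0.1597 = 79.85 mL.
Additional alveolar pressure from trapping ≈ V_trapped / C = 79.85 / 62.5 = 1.278 cmH2O.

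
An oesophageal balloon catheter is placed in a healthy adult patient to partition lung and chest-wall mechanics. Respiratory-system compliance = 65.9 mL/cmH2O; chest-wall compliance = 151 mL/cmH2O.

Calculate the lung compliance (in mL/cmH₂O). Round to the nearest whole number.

1/CL = 1/Crs − 1/Ccw.
1/CL = 1/65.9 − 1/151 = 0.008552.
CL = 116.93 mL/cmH2O.

117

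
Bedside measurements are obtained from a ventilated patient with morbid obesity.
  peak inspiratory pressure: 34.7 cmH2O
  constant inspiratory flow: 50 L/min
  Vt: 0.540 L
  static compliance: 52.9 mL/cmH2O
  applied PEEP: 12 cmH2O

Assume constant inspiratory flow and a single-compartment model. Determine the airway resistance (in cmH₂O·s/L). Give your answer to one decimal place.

Flow: 50 L/min ÷ 60 = 0.8333 L/s.
Equation of motion (constant flow): PIP = Vt/C + R·V̇ + PEEP.
R·V̇ = PIP − Vt/C − PEEP = 34.7 − 540/52.9 − 12 = 34.7 − 10.208 − 12 = 12.492 cmH2O.
R = 12.492 / 0.8333 = 14.991 cmH2O·s/L.

15.0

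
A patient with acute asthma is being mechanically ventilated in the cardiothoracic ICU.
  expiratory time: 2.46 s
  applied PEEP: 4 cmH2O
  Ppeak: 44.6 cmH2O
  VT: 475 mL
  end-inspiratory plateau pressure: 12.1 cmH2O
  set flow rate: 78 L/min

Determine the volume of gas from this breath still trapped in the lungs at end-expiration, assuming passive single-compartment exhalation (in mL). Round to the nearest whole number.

89

Flow: 78 L/min ÷ 60 = 1.3 L/s.
R = (PIP − Pplat)/V̇ = (44.6 − 12.1) / 1.3 = 32.5/1.3 = 25.0 cmH2O·s/L.
C = Vt/(Pplat − PEEP) = 475.0 / (12.1 − 4) = 475.0/8.1 = 58.642 mL/cmH2O.
τ = R × C = 25.0 × 0.05864 L/cmH2O = 1.466 s.
Fraction remaining = e^(−Te/τ) = e^(−2.46/1.466) = 0.1867.
Trapped volume = 475.0 × 0.1867 = 88.683 mL.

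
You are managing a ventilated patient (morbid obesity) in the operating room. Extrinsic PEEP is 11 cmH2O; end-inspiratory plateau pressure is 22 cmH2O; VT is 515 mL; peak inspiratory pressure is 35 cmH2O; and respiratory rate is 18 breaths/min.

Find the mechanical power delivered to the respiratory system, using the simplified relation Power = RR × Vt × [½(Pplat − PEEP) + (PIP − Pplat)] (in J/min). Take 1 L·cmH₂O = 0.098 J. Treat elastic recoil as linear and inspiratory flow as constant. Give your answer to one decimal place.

Per-breath work = Vt × [½(Pplat−PEEP) + (PIP−Pplat)] = 0.515 × [0.5×11.0 + 13.0] = 0.515 × 18.5 = 9.528 L·cmH2O.
Power = 18 × 9.528 = 171.5 L·cmH2O/min.
× 0.098 J/(L·cmH2O) → 16.807 J/min.

16.8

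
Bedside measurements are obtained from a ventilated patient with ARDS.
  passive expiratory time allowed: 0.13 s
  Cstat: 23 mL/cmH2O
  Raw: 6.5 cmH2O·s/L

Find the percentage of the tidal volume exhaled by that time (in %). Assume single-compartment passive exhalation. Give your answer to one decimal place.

τ = R × C = 6.5 × 23 mL/cmH2O = 6.5 × 0.023 L/cmH2O = 0.1495 s.
Passive exhalation: V(t)/V₀ = e^(−t/τ) = e^(−0.13/0.1495) = 0.4191.
Fraction exhaled = 1 − 0.4191 = 0.5809 → 58.09%.

58.1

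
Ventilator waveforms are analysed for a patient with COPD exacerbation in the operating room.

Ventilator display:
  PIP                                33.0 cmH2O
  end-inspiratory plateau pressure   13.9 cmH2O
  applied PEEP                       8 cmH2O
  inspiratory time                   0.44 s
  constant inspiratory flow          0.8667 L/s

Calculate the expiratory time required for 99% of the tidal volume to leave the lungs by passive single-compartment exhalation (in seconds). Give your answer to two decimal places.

Vt = flow × Ti = 0.8667 L/s × 0.44 s × 1000 mL/L = 381.35 mL.
R = (PIP − Pplat)/V̇ = (33.0 − 13.9) / 0.8667 = 19.1/0.8667 = 22.038 cmH2O·s/L.
C = Vt/(Pplat − PEEP) = 381.35 / (13.9 − 8) = 381.35/5.9 = 64.636 mL/cmH2O.
τ = R × C = 22.038 × 0.06464 L/cmH2O = 1.425 s.
t = −τ·ln(1 − 0.99) = −1.425·ln(0.01) = 6.562 s.

6.56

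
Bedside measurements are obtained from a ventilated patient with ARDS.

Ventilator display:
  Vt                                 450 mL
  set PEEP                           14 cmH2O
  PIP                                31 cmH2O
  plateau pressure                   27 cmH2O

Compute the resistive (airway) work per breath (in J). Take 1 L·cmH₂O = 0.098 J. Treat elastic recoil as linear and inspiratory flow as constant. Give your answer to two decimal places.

With constant inspiratory flow the resistive pressure is constant at PIP − Pplat = 31 − 27 = 4.0 cmH2O, so resistive work = 4.0 × 0.450 = 1.8 L·cmH2O.
× 0.098 J/(L·cmH2O) → 0.1764 J.

0.18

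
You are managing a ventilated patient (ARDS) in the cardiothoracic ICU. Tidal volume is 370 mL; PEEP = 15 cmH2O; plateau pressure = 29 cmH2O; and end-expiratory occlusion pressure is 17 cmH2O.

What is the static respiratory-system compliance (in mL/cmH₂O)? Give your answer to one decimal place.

30.8

End-expiratory occlusion gives total PEEP = 17 cmH2O (intrinsic PEEP = 17 − 15 = 2). Use total PEEP for the elastic gradient.
Cstat = Vt / (Pplat − PEEPtotal) = 370 / (29 − 17) = 370 / 12.0 = 30.833 mL/cmH2O.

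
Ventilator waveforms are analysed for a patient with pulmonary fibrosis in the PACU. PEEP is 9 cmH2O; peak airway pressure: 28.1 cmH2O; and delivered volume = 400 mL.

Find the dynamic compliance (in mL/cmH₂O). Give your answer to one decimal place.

20.9

Dynamic compliance = Vt / (PIP − PEEP) = 400 / (28.1 − 9) = 400 / 19.1 = 20.942 mL/cmH2O.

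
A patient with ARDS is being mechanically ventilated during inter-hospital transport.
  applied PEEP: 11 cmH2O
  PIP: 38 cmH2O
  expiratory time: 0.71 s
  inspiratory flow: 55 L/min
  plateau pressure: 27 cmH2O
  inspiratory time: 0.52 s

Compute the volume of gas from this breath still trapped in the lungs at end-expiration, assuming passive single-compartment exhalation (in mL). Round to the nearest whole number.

Flow: 55 L/min ÷ 60 = 0.9167 L/s.
Vt = flow × Ti = 0.9167 L/s × 0.52 s × 1000 mL/L = 476.68 mL.
R = (PIP − Pplat)/V̇ = (38 − 27) / 0.9167 = 11.0/0.9167 = 12.0 cmH2O·s/L.
C = Vt/(Pplat − PEEP) = 476.68 / (27 − 11) = 476.68/16.0 = 29.793 mL/cmH2O.
τ = R × C = 12.0 × 0.02979 L/cmH2O = 0.3575 s.
Fraction remaining = e^(−Te/τ) = e^(−0.71/0.3575) = 0.1372.
Trapped volume = 476.68 × 0.1372 = 65.4 mL.

65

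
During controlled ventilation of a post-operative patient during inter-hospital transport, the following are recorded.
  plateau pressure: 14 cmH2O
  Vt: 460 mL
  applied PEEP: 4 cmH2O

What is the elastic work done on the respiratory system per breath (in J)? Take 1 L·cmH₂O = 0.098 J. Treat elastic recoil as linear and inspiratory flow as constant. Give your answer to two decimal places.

0.23

Elastic work ≈ ½ × (Pplat − PEEP) × Vt = 0.5 × (14 − 4) × 0.460 L = 0.5 × 10.0 × 0.460 = 2.3 L·cmH2O.
× 0.098 J/(L·cmH2O) → 0.2254 J.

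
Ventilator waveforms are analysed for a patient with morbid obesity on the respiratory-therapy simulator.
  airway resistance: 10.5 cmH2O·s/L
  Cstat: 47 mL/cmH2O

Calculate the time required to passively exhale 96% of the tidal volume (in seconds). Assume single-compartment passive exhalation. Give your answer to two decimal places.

τ = R × C = 10.5 × 47 mL/cmH2O = 10.5 × 0.047 L/cmH2O = 0.4935 s.
Exhaled fraction f = 1 − e^(−t/τ) → t = −τ·ln(1 − f) = −0.4935·ln(0.04) = 1.589 s.

1.59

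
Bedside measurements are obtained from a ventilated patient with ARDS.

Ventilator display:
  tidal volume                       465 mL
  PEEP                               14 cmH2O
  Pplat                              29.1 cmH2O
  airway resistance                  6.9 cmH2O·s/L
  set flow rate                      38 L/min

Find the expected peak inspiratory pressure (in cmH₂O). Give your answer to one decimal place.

33.5

Flow: 38 L/min ÷ 60 = 0.6333 L/s.
PIP = Pplat + Raw × flow = 29.1 + 6.9 × 0.6333 = 29.1 + 4.37 = 33.47 cmH2O.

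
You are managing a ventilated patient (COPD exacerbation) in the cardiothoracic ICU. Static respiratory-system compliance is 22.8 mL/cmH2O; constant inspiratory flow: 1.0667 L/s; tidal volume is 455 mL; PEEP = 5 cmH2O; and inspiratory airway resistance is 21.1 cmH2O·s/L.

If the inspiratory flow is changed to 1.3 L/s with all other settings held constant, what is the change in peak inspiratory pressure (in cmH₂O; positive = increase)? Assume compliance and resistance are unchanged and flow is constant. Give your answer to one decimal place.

PIP = Vt/C + R·V̇ + PEEP (constant-flow equation of motion).
Only the resistive term changes: ΔPIP = R × ΔV̇ = 21.1 × (1.3 − 1.0667) = 21.1 × 0.2333 = 4.923 cmH2O.

4.9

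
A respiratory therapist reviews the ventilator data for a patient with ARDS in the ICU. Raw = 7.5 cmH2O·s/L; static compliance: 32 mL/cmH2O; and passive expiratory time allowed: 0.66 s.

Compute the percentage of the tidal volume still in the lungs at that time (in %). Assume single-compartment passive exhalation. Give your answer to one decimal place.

τ = R × C = 7.5 × 32 mL/cmH2O = 7.5 × 0.032 L/cmH2O = 0.24 s.
Passive exhalation: V(t)/V₀ = e^(−t/τ) = e^(−0.66/0.24) = 0.06393.
Fraction remaining = 0.06393 → 6.393%.

6.4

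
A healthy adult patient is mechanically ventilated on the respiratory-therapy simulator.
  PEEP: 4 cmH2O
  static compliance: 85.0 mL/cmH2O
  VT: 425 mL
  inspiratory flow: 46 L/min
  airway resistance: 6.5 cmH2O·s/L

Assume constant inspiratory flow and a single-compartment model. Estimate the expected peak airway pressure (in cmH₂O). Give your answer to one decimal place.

Flow: 46 L/min ÷ 60 = 0.7667 L/s.
Equation of motion (constant flow): PIP = Vt/C + R·V̇ + PEEP.
PIP = 425/85.0 + 6.5×0.7667 + 4 = 5.0 + 4.984 + 4 = 13.984 cmH2O.

14.0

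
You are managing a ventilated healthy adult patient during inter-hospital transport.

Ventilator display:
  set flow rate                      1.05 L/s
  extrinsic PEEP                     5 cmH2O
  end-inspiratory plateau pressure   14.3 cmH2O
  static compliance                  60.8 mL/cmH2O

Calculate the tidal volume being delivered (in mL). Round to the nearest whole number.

Vt = Cstat × (Pplat − PEEP) = 60.8 × (14.3 − 5) = 60.8 × 9.3 = 565.44 mL.

565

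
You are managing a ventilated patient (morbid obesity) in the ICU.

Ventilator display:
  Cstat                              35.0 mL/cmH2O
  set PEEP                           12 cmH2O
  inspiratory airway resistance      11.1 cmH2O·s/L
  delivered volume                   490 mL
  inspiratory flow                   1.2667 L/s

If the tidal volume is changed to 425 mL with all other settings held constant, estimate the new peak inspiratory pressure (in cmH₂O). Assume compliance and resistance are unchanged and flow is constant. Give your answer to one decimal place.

38.2

PIP = Vt/C + R·V̇ + PEEP (constant-flow equation of motion).
Only the elastic term changes: ΔPIP = ΔVt / C = (425 − 490) / 35.0 = -1.857 cmH2O.
Original PIP = 490/35.0 + 11.1×1.2667 + 12 = 40.06 cmH2O; new PIP = 40.06 + (-1.857) = 38.203 cmH2O.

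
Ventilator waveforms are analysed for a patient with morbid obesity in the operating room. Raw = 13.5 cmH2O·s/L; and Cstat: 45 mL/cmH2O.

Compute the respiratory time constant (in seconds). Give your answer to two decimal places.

0.61

τ = R × C = 13.5 × 45 mL/cmH2O = 13.5 × 0.045 L/cmH2O = 0.6075 s.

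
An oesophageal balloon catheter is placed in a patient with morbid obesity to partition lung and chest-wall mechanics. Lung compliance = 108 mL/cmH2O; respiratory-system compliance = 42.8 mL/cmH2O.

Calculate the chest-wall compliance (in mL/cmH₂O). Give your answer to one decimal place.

70.9

1/Ccw = 1/Crs − 1/CL.
1/Ccw = 1/42.8 − 1/108 = 0.01411.
Ccw = 70.872 mL/cmH2O.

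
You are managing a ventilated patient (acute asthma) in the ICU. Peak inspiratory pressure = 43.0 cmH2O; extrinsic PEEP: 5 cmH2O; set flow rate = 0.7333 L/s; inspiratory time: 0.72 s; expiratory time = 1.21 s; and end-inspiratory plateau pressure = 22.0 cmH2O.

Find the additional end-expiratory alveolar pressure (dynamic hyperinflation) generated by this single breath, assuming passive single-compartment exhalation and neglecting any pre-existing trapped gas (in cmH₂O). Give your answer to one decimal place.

Vt = flow × Ti = 0.7333 L/s × 0.72 s × 1000 mL/L = 527.98 mL.
R = (PIP − Pplat)/V̇ = (43.0 − 22.0) / 0.7333 = 21.0/0.7333 = 28.638 cmH2O·s/L.
C = Vt/(Pplat − PEEP) = 527.98 / (22.0 − 5) = 527.98/17.0 = 31.058 mL/cmH2O.
τ = R × C = 28.638 × 0.03106 L/cmH2O = 0.8895 s.
Fraction remaining = e^(−Te/τ) = e^(−1.21/0.8895) = 0.2566; trapped volume = 527.98 × 0.2566 = 135.48 mL.
Additional alveolar pressure from trapping ≈ V_trapped / C = 135.48 / 31.058 = 4.362 cmH2O.

4.4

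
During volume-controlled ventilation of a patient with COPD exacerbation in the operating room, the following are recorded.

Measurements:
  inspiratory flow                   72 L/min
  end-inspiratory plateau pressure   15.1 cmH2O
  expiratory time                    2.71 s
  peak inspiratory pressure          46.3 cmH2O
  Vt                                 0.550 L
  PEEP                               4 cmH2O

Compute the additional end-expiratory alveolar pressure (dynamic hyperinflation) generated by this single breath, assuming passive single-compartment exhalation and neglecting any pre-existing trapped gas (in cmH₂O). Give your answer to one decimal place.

1.4

Flow: 72 L/min ÷ 60 = 1.2 L/s.
R = (PIP − Pplat)/V̇ = (46.3 − 15.1) / 1.2 = 31.2/1.2 = 26.0 cmH2O·s/L.
C = Vt/(Pplat − PEEP) = 550.0 / (15.1 − 4) = 550.0/11.1 = 49.55 mL/cmH2O.
τ = R × C = 26.0 × 0.04955 L/cmH2O = 1.288 s.
Fraction remaining = e^(−Te/τ) = e^(−2.71/1.288) = 0.122; trapped volume = 550.0 × 0.122 = 67.1 mL.
Additional alveolar pressure from trapping ≈ V_trapped / C = 67.1 / 49.55 = 1.354 cmH2O.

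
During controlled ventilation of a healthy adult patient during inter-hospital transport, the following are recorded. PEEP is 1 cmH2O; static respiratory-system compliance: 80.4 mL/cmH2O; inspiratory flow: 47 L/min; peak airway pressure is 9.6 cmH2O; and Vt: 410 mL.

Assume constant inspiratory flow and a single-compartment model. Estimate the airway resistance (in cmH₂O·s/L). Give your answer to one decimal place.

Flow: 47 L/min ÷ 60 = 0.7833 L/s.
Equation of motion (constant flow): PIP = Vt/C + R·V̇ + PEEP.
R·V̇ = PIP − Vt/C − PEEP = 9.6 − 410/80.4 − 1 = 9.6 − 5.1 − 1 = 3.5 cmH2O.
R = 3.5 / 0.7833 = 4.468 cmH2O·s/L.

4.5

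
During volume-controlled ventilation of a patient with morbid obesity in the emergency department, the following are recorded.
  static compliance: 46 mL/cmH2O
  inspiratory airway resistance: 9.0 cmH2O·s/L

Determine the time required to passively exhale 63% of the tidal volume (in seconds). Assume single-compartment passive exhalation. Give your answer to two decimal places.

τ = R × C = 9.0 × 46 mL/cmH2O = 9.0 × 0.046 L/cmH2O = 0.414 s.
Exhaled fraction f = 1 − e^(−t/τ) → t = −τ·ln(1 − f) = −0.414·ln(0.37) = 0.4116 s.

0.41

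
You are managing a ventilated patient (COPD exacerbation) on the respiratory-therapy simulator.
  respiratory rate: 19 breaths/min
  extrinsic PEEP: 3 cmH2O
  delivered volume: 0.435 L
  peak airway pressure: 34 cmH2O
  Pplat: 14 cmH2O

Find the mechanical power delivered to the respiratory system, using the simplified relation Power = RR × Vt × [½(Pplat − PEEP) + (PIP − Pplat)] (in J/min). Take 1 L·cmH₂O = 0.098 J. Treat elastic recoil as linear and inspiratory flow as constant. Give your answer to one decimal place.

Per-breath work = Vt × [½(Pplat−PEEP) + (PIP−Pplat)] = 0.435 × [0.5×11.0 + 20.0] = 0.435 × 25.5 = 11.093 L·cmH2O.
Power = 19 × 11.093 = 210.77 L·cmH2O/min.
× 0.098 J/(L·cmH2O) → 20.655 J/min.

20.7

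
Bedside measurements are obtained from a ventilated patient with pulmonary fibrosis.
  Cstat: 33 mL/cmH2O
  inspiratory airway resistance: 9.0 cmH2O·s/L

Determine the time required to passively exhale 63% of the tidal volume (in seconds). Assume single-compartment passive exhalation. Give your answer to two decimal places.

τ = R × C = 9.0 × 33 mL/cmH2O = 9.0 × 0.033 L/cmH2O = 0.297 s.
Exhaled fraction f = 1 − e^(−t/τ) → t = −τ·ln(1 − f) = −0.297·ln(0.37) = 0.2953 s.

0.30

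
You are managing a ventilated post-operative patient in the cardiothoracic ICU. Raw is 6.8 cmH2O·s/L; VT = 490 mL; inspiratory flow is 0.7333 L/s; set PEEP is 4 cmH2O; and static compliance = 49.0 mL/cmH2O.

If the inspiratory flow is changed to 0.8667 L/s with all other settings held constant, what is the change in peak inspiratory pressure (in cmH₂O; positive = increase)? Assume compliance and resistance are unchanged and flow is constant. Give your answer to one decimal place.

0.9

PIP = Vt/C + R·V̇ + PEEP (constant-flow equation of motion).
Only the resistive term changes: ΔPIP = R × ΔV̇ = 6.8 × (0.8667 − 0.7333) = 6.8 × 0.1334 = 0.9071 cmH2O.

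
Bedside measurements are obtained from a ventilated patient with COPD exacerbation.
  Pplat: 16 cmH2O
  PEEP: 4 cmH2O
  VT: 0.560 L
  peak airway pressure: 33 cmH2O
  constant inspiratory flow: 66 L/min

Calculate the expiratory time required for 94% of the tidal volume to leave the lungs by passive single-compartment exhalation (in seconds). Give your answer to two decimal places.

2.03

Flow: 66 L/min ÷ 60 = 1.1 L/s.
R = (PIP − Pplat)/V̇ = (33 − 16) / 1.1 = 17.0/1.1 = 15.455 cmH2O·s/L.
C = Vt/(Pplat − PEEP) = 560.0 / (16 − 4) = 560.0/12.0 = 46.667 mL/cmH2O.
τ = R × C = 15.455 × 0.04667 L/cmH2O = 0.7213 s.
t = −τ·ln(1 − 0.94) = −0.7213·ln(0.06) = 2.029 s.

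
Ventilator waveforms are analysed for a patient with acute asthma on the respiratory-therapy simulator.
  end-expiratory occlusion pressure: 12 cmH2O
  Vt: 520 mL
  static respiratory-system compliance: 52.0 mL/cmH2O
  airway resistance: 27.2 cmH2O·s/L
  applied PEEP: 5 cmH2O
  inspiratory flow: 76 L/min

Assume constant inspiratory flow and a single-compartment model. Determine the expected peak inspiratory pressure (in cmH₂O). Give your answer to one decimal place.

Flow: 76 L/min ÷ 60 = 1.2667 L/s.
Total PEEP = 12 cmH2O (set 5 + intrinsic 7); this is the baseline alveolar pressure.
Equation of motion (constant flow): PIP = Vt/C + R·V̇ + PEEP.
PIP = 520/52.0 + 27.2×1.2667 + 12 = 10.0 + 34.454 + 12 = 56.454 cmH2O.

56.5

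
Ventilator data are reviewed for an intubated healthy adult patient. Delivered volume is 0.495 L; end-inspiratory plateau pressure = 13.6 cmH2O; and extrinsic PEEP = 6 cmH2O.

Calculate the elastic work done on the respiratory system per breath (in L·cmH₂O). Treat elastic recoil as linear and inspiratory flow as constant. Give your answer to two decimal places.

1.88

Elastic work ≈ ½ × (Pplat − PEEP) × Vt = 0.5 × (13.6 − 6) × 0.495 L = 0.5 × 7.6 × 0.495 = 1.881 L·cmH2O.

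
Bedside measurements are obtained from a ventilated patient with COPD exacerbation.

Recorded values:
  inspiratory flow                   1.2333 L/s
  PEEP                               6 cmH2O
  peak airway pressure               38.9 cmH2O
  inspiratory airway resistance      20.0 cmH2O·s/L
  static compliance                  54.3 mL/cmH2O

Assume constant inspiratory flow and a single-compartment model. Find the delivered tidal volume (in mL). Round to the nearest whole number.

Equation of motion (constant flow): PIP = Vt/C + R·V̇ + PEEP.
Vt/C = PIP − R·V̇ − PEEP = 38.9 − 24.666 − 6 = 8.234 cmH2O.
Vt = C × 8.234 = 54.3 × 8.234 = 447.11 mL.

447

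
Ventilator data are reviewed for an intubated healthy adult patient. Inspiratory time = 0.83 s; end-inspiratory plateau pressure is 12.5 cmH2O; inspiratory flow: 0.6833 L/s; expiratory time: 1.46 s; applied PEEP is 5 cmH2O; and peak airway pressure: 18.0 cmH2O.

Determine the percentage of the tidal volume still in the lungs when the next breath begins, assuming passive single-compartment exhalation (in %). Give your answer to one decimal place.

Vt = flow × Ti = 0.6833 L/s × 0.83 s × 1000 mL/L = 567.14 mL.
R = (PIP − Pplat)/V̇ = (18.0 − 12.5) / 0.6833 = 5.5/0.6833 = 8.049 cmH2O·s/L.
C = Vt/(Pplat − PEEP) = 567.14 / (12.5 − 5) = 567.14/7.5 = 75.619 mL/cmH2O.
τ = R × C = 8.049 × 0.07562 L/cmH2O = 0.6087 s.
Fraction remaining at end-expiration = e^(−Te/τ) = e^(−1.46/0.6087) = 0.09085 → 9.085%.

9.1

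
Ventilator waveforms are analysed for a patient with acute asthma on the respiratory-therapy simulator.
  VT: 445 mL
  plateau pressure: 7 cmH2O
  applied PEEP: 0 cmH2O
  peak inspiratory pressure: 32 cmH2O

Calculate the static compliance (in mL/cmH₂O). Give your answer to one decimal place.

63.6

Cstat = Vt / (Pplat − PEEP) = 445 / (7 − 0) = 445 / 7.0 = 63.571 mL/cmH2O.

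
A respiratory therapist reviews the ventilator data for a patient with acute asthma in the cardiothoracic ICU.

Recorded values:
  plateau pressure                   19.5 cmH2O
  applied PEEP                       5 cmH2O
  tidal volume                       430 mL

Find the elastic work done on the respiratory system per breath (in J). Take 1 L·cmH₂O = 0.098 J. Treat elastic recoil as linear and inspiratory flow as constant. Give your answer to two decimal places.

Elastic work ≈ ½ × (Pplat − PEEP) × Vt = 0.5 × (19.5 − 5) × 0.430 L = 0.5 × 14.5 × 0.430 = 3.118 L·cmH2O.
× 0.098 J/(L·cmH2O) → 0.3056 J.

0.31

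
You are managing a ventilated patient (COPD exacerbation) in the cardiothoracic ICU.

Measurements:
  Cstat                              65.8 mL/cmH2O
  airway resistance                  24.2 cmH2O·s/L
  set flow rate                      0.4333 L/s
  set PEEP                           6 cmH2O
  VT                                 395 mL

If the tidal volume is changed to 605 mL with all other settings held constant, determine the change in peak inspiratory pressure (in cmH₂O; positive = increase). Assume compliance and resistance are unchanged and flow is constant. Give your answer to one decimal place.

3.2

PIP = Vt/C + R·V̇ + PEEP (constant-flow equation of motion).
Only the elastic term changes: ΔPIP = ΔVt / C = (605 − 395) / 65.8 = 3.191 cmH2O.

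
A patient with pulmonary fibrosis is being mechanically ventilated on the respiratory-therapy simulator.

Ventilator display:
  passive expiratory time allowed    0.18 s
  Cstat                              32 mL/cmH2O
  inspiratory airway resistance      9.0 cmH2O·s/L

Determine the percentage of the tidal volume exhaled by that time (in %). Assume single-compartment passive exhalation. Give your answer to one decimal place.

46.5

τ = R × C = 9.0 × 32 mL/cmH2O = 9.0 × 0.032 L/cmH2O = 0.288 s.
Passive exhalation: V(t)/V₀ = e^(−t/τ) = e^(−0.18/0.288) = 0.5353.
Fraction exhaled = 1 − 0.5353 = 0.4647 → 46.47%.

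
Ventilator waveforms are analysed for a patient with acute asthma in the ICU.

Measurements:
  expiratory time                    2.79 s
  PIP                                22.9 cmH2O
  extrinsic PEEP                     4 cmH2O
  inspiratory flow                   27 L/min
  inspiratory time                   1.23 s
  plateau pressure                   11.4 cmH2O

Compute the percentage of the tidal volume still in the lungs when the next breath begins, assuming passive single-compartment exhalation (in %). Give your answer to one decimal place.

23.2

Flow: 27 L/min ÷ 60 = 0.45 L/s.
Vt = flow × Ti = 0.45 L/s × 1.23 s × 1000 mL/L = 553.5 mL.
R = (PIP − Pplat)/V̇ = (22.9 − 11.4) / 0.45 = 11.5/0.45 = 25.556 cmH2O·s/L.
C = Vt/(Pplat − PEEP) = 553.5 / (11.4 − 4) = 553.5/7.4 = 74.797 mL/cmH2O.
τ = R × C = 25.556 × 0.0748 L/cmH2O = 1.912 s.
Fraction remaining at end-expiration = e^(−Te/τ) = e^(−2.79/1.912) = 0.2324 → 23.24%.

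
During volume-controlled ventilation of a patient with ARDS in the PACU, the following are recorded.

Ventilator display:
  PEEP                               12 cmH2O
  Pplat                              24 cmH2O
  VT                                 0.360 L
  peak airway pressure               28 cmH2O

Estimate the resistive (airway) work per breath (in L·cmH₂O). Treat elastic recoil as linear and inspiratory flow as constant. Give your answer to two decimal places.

1.44

With constant inspiratory flow the resistive pressure is constant at PIP − Pplat = 28 − 24 = 4.0 cmH2O, so resistive work = 4.0 × 0.360 = 1.44 L·cmH2O.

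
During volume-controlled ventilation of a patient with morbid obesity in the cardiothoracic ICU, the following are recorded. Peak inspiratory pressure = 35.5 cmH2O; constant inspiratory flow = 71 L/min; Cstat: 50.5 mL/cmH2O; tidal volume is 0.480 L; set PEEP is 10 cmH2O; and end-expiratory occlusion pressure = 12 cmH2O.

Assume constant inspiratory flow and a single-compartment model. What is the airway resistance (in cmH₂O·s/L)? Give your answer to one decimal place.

11.8

Flow: 71 L/min ÷ 60 = 1.1833 L/s.
Total PEEP = 12 cmH2O (set 10 + intrinsic 2); this is the baseline alveolar pressure.
Equation of motion (constant flow): PIP = Vt/C + R·V̇ + PEEP.
R·V̇ = PIP − Vt/C − PEEP = 35.5 − 480/50.5 − 12 = 35.5 − 9.505 − 12 = 13.995 cmH2O.
R = 13.995 / 1.1833 = 11.827 cmH2O·s/L.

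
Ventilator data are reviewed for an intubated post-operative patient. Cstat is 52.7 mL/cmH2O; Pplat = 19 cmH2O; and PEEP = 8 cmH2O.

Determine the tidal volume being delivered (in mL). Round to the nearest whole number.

Vt = Cstat × (Pplat − PEEP) = 52.7 × (19 − 8) = 52.7 × 11.0 = 579.7 mL.

580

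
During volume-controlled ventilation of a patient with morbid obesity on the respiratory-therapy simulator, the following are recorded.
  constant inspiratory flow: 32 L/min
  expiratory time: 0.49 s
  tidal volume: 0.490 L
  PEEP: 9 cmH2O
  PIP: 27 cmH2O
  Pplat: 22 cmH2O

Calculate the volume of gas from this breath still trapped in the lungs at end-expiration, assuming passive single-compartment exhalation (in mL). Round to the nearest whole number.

122

Flow: 32 L/min ÷ 60 = 0.5333 L/s.
R = (PIP − Pplat)/V̇ = (27 − 22) / 0.5333 = 5.0/0.5333 = 9.376 cmH2O·s/L.
C = Vt/(Pplat − PEEP) = 490.0 / (22 − 9) = 490.0/13.0 = 37.692 mL/cmH2O.
τ = R × C = 9.376 × 0.03769 L/cmH2O = 0.3534 s.
Fraction remaining = e^(−Te/τ) = e^(−0.49/0.3534) = 0.2499.
Trapped volume = 490.0 × 0.2499 = 122.45 mL.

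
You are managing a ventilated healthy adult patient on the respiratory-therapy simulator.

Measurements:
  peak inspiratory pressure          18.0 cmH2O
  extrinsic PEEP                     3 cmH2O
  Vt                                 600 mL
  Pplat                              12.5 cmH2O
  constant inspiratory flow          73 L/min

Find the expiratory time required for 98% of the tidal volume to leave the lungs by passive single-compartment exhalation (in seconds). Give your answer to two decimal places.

1.12

Flow: 73 L/min ÷ 60 = 1.2167 L/s.
R = (PIP − Pplat)/V̇ = (18.0 − 12.5) / 1.2167 = 5.5/1.2167 = 4.52 cmH2O·s/L.
C = Vt/(Pplat − PEEP) = 600.0 / (12.5 − 3) = 600.0/9.5 = 63.158 mL/cmH2O.
τ = R × C = 4.52 × 0.06316 L/cmH2O = 0.2855 s.
t = −τ·ln(1 − 0.98) = −0.2855·ln(0.02) = 1.117 s.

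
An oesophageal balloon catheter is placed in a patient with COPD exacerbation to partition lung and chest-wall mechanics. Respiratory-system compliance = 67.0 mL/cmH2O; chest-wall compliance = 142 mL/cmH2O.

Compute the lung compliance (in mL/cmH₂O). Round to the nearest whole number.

127

1/CL = 1/Crs − 1/Ccw.
1/CL = 1/67.0 − 1/142 = 0.007883.
CL = 126.86 mL/cmH2O.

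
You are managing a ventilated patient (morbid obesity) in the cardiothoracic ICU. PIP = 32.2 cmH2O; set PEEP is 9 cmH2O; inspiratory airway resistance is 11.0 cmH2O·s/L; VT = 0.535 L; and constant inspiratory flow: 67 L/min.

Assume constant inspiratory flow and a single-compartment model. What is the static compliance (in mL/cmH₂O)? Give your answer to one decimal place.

49.0

Flow: 67 L/min ÷ 60 = 1.1167 L/s.
Equation of motion (constant flow): PIP = Vt/C + R·V̇ + PEEP.
Vt/C = PIP − R·V̇ − PEEP = 32.2 − 11.0×1.1167 − 9 = 32.2 − 12.284 − 9 = 10.916 cmH2O.
C = Vt / 10.916 = 535 / 10.916 = 49.011 mL/cmH2O.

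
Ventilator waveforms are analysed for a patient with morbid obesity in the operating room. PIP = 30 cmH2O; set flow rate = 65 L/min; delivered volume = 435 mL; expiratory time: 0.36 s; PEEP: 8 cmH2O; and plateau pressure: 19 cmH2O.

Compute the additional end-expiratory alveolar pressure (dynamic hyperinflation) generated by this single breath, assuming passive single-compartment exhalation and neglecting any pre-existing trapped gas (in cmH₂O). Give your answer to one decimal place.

Flow: 65 L/min ÷ 60 = 1.0833 L/s.
R = (PIP − Pplat)/V̇ = (30 − 19) / 1.0833 = 11.0/1.0833 = 10.154 cmH2O·s/L.
C = Vt/(Pplat − PEEP) = 435.0 / (19 − 8) = 435.0/11.0 = 39.545 mL/cmH2O.
τ = R × C = 10.154 × 0.03955 L/cmH2O = 0.4016 s.
Fraction remaining = e^(−Te/τ) = e^(−0.36/0.4016) = 0.408; trapped volume = 435.0 × 0.408 = 177.48 mL.
Additional alveolar pressure from trapping ≈ V_trapped / C = 177.48 / 39.545 = 4.488 cmH2O.

4.5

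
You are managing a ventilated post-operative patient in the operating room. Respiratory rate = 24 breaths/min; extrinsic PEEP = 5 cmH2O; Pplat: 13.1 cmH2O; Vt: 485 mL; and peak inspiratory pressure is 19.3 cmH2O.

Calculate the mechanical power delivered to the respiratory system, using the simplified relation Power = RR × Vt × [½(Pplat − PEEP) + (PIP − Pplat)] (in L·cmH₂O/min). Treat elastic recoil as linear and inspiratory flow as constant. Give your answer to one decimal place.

Per-breath work = Vt × [½(Pplat−PEEP) + (PIP−Pplat)] = 0.485 × [0.5×8.1 + 6.2] = 0.485 × 10.25 = 4.971 L·cmH2O.
Power = 24 × 4.971 = 119.3 L·cmH2O/min.

119.3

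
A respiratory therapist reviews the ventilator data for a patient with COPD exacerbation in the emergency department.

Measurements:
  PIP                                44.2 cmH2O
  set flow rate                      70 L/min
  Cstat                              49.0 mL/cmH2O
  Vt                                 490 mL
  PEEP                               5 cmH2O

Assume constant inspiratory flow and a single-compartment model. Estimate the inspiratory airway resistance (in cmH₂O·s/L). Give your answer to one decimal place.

25.0

Flow: 70 L/min ÷ 60 = 1.1667 L/s.
Equation of motion (constant flow): PIP = Vt/C + R·V̇ + PEEP.
R·V̇ = PIP − Vt/C − PEEP = 44.2 − 490/49.0 − 5 = 44.2 − 10.0 − 5 = 29.2 cmH2O.
R = 29.2 / 1.1667 = 25.028 cmH2O·s/L.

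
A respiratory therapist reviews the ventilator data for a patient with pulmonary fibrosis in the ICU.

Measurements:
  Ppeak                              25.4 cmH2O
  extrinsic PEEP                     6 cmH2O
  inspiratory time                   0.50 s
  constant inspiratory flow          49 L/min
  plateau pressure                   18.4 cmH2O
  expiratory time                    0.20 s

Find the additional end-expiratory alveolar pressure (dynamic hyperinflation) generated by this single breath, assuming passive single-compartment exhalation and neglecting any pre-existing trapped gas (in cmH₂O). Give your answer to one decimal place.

6.1

Flow: 49 L/min ÷ 60 = 0.8167 L/s.
Vt = flow × Ti = 0.8167 L/s × 0.50 s × 1000 mL/L = 408.35 mL.
R = (PIP − Pplat)/V̇ = (25.4 − 18.4) / 0.8167 = 7.0/0.8167 = 8.571 cmH2O·s/L.
C = Vt/(Pplat − PEEP) = 408.35 / (18.4 − 6) = 408.35/12.4 = 32.931 mL/cmH2O.
τ = R × C = 8.571 × 0.03293 L/cmH2O = 0.2822 s.
Fraction remaining = e^(−Te/τ) = e^(−0.20/0.2822) = 0.4923; trapped volume = 408.35 × 0.4923 = 201.03 mL.
Additional alveolar pressure from trapping ≈ V_trapped / C = 201.03 / 32.931 = 6.105 cmH2O.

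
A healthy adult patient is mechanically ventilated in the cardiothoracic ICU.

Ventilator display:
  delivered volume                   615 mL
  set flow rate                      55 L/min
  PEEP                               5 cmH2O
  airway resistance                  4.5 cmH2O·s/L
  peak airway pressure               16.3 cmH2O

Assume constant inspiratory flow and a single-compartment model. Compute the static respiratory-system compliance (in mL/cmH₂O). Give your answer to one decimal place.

85.7

Flow: 55 L/min ÷ 60 = 0.9167 L/s.
Equation of motion (constant flow): PIP = Vt/C + R·V̇ + PEEP.
Vt/C = PIP − R·V̇ − PEEP = 16.3 − 4.5×0.9167 − 5 = 16.3 − 4.125 − 5 = 7.175 cmH2O.
C = Vt / 7.175 = 615 / 7.175 = 85.714 mL/cmH2O.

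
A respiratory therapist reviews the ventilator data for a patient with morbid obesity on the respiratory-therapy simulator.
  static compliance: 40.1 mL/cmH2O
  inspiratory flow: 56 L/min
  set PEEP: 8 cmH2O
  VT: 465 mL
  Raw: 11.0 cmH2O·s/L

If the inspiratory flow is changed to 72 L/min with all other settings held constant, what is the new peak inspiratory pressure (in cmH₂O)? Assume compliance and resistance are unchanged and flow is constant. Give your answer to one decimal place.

32.8

Flow: 56 L/min ÷ 60 = 0.9333 L/s.
New flow: 72 L/min ÷ 60 = 1.2 L/s.
PIP = Vt/C + R·V̇ + PEEP (constant-flow equation of motion).
Only the resistive term changes: ΔPIP = R × ΔV̇ = 11.0 × (1.2 − 0.9333) = 11.0 × 0.2667 = 2.934 cmH2O.
Original PIP = 465/40.1 + 11.0×0.9333 + 8 = 29.862 cmH2O; new PIP = 29.862 + (2.934) = 32.796 cmH2O.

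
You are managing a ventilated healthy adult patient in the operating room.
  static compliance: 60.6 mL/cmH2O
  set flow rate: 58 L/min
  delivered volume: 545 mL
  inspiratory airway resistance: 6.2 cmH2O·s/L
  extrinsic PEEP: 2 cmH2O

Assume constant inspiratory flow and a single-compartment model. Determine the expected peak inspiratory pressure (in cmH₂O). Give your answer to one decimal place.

17.0

Flow: 58 L/min ÷ 60 = 0.9667 L/s.
Equation of motion (constant flow): PIP = Vt/C + R·V̇ + PEEP.
PIP = 545/60.6 + 6.2×0.9667 + 2 = 8.993 + 5.994 + 2 = 16.987 cmH2O.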